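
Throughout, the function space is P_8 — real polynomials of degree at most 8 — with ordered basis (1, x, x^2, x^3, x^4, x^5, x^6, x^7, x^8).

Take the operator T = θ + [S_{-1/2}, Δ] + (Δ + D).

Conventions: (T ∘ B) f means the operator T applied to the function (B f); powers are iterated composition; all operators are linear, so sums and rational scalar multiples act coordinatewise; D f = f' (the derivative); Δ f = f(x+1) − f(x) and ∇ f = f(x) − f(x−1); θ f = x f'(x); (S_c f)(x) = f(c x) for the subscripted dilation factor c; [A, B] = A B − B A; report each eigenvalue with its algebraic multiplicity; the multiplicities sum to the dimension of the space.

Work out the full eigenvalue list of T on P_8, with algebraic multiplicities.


λ = 0 (multiplicity 1), λ = 1 (multiplicity 1), λ = 2 (multiplicity 1), λ = 3 (multiplicity 1), λ = 4 (multiplicity 1), λ = 5 (multiplicity 1), λ = 6 (multiplicity 1), λ = 7 (multiplicity 1), λ = 8 (multiplicity 1)

image of 1: 0
image of x: x + 7/2
image of x^2: 2x^2 + (5/2)x + 7/4
image of x^3: 3x^3 + (57/8)x^2 + (15/8)x + 17/8
image of x^4: 4x^4 + (29/4)x^3 + (57/8)x^2 + (7/4)x + 31/16
image of x^5: 5x^5 + (335/32)x^4 + (145/16)x^3 + (205/16)x^2 + (85/32)x + 65/32
image of x^6: 6x^6 + (375/32)x^5 + (1005/64)x^4 + (275/16)x^3 + (1185/64)x^2 + (93/32)x + 127/64
image of x^7: 7x^7 + (1813/128)x^6 + (2625/128)x^5 + (4795/128)x^4 + (3955/128)x^3 + (3381/128)x^2 + (455/128)x + 257/128
image of x^8: 8x^8 + (509/32)x^7 + (1813/64)x^6 + (1729/32)x^5 + (9485/128)x^4 + (1561/32)x^3 + (2233/64)x^2 + (127/32)x + 511/256
the matrix is upper triangular; its diagonal is (0, 1, 2, 3, 4, 5, 6, 7, 8)
for a triangular matrix the eigenvalues are the diagonal entries, with algebraic multiplicity their repetition count


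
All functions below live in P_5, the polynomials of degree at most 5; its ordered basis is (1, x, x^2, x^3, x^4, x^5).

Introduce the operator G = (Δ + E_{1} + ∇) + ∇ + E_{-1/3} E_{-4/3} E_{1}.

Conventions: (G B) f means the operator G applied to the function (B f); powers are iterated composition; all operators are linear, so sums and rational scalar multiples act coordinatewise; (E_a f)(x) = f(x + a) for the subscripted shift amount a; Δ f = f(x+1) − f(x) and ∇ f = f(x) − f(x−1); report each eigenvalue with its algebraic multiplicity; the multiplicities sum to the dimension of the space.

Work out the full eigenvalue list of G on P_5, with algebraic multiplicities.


image of 1: 2
image of x: 2x + 10/3
image of x^2: 2x^2 + (20/3)x + 4/9
image of x^3: 2x^3 + 10x^2 + (4/3)x + 100/27
image of x^4: 2x^4 + (40/3)x^3 + (8/3)x^2 + (400/27)x + 16/81
image of x^5: 2x^5 + (50/3)x^4 + (40/9)x^3 + (1000/27)x^2 + (80/81)x + 940/243
the matrix is upper triangular; its diagonal is (2, 2, 2, 2, 2, 2)
for a triangular matrix the eigenvalues are the diagonal entries, with algebraic multiplicity their repetition count

λ = 2 (multiplicity 6)


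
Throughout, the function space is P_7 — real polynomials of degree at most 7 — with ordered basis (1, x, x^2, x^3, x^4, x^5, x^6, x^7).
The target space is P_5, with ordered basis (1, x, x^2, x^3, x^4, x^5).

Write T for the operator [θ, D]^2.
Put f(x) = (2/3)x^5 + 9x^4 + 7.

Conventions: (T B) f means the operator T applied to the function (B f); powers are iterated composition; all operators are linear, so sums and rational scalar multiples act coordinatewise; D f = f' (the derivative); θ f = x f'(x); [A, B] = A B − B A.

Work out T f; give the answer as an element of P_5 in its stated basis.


D f = (10/3)x^4 + 36x^3
θ D f = (40/3)x^4 + 108x^3
θ f = (10/3)x^5 + 36x^4
D θ f = (50/3)x^4 + 144x^3
[θ, D] f = -(10/3)x^4 - 36x^3
D [θ, D] f = -(40/3)x^3 - 108x^2
θ D [θ, D] f = -40x^3 - 216x^2
θ [θ, D] f = -(40/3)x^4 - 108x^3
D θ [θ, D] f = -(160/3)x^3 - 324x^2
[θ, D] [θ, D] f = (40/3)x^3 + 108x^2

g(x) = (40/3)x^3 + 108x^2


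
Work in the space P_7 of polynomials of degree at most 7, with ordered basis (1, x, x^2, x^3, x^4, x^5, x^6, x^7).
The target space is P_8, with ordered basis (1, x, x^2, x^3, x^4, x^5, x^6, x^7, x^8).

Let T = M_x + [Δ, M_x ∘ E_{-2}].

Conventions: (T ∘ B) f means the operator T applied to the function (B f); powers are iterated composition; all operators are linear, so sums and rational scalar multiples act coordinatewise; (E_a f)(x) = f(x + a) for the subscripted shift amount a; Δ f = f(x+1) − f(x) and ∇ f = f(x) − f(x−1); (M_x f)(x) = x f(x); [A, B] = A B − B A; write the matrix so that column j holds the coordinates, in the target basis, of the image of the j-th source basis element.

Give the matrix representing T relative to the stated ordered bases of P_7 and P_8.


the matrix is [[1, -1, 1, -1, 1, -1, 1, -1]; [1, 1, -2, 3, -4, 5, -6, 7]; [0, 1, 1, -3, 6, -10, 15, -21]; [0, 0, 1, 1, -4, 10, -20, 35]; [0, 0, 0, 1, 1, -5, 15, -35]; [0, 0, 0, 0, 1, 1, -6, 21]; [0, 0, 0, 0, 0, 1, 1, -7]; [0, 0, 0, 0, 0, 0, 1, 1]; [0, 0, 0, 0, 0, 0, 0, 1]] (rows listed top to bottom)

image of 1: x + 1
image of x: x^2 + x - 1
image of x^2: x^3 + x^2 - 2x + 1
image of x^3: x^4 + x^3 - 3x^2 + 3x - 1
image of x^4: x^5 + x^4 - 4x^3 + 6x^2 - 4x + 1
image of x^5: x^6 + x^5 - 5x^4 + 10x^3 - 10x^2 + 5x - 1
image of x^6: x^7 + x^6 - 6x^5 + 15x^4 - 20x^3 + 15x^2 - 6x + 1
image of x^7: x^8 + x^7 - 7x^6 + 21x^5 - 35x^4 + 35x^3 - 21x^2 + 7x - 1
each image's coordinates form column j of the matrix


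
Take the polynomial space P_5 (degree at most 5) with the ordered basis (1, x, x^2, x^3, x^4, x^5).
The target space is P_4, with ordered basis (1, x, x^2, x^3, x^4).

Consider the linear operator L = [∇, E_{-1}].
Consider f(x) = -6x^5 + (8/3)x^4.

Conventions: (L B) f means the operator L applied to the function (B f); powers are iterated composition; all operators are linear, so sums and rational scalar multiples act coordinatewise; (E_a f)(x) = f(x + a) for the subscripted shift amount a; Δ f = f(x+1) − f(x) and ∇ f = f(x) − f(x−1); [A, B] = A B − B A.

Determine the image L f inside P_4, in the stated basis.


E_{-1} f = -6x^5 + (98/3)x^4 - (212/3)x^3 + 76x^2 - (122/3)x + 26/3
∇ E_{-1} f = -30x^4 + (572/3)x^3 - 468x^2 + (1574/3)x - 226
∇ f = -30x^4 + (212/3)x^3 - 76x^2 + (122/3)x - 26/3
E_{-1} ∇ f = -30x^4 + (572/3)x^3 - 468x^2 + (1574/3)x - 226
[∇, E_{-1}] f = 0

g(x) = 0


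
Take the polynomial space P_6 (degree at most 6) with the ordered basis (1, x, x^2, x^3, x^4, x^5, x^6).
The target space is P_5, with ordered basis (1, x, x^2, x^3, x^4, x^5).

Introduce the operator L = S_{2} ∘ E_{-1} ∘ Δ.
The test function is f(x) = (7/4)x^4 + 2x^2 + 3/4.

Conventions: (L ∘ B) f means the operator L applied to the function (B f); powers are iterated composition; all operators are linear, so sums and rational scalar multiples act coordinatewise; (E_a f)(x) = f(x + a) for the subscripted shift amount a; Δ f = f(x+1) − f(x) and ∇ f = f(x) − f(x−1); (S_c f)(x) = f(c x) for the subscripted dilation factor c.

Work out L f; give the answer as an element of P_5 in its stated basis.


Δ f = 7x^3 + (21/2)x^2 + 11x + 15/4
E_{-1} Δ f = 7x^3 - (21/2)x^2 + 11x - 15/4
S_{2} E_{-1} Δ f = 56x^3 - 42x^2 + 22x - 15/4

the result is g(x) = 56x^3 - 42x^2 + 22x - 15/4


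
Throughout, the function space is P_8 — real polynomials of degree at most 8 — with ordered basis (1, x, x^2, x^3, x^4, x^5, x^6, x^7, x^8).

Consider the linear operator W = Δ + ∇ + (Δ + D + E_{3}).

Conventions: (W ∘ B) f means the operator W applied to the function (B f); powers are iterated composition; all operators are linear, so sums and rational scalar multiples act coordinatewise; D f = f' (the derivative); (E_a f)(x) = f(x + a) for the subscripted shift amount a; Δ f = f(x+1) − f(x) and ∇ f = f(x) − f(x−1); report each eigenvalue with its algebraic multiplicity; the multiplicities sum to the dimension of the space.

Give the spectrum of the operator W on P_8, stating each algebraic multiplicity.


image of 1: 1
image of x: x + 7
image of x^2: x^2 + 14x + 10
image of x^3: x^3 + 21x^2 + 30x + 30
image of x^4: x^4 + 28x^3 + 60x^2 + 120x + 82
image of x^5: x^5 + 35x^4 + 100x^3 + 300x^2 + 410x + 246
image of x^6: x^6 + 42x^5 + 150x^4 + 600x^3 + 1230x^2 + 1476x + 730
image of x^7: x^7 + 49x^6 + 210x^5 + 1050x^4 + 2870x^3 + 5166x^2 + 5110x + 2190
image of x^8: x^8 + 56x^7 + 280x^6 + 1680x^5 + 5740x^4 + 13776x^3 + 20440x^2 + 17520x + 6562
the matrix is upper triangular; its diagonal is (1, 1, 1, 1, 1, 1, 1, 1, 1)
for a triangular matrix the eigenvalues are the diagonal entries, with algebraic multiplicity their repetition count

λ = 1 (multiplicity 9)


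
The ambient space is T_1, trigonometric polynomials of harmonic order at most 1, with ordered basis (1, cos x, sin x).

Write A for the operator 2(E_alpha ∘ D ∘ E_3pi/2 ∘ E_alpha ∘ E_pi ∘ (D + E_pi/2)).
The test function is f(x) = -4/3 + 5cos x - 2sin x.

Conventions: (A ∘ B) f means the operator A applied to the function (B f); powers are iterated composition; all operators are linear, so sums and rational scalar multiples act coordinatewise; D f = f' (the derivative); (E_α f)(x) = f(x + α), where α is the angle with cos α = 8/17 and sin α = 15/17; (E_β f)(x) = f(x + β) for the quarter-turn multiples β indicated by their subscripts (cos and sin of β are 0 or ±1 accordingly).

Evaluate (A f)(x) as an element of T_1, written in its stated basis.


the result is g(x) = (3512/289)cos x - (5140/289)sin x

D f = -2cos x - 5sin x
E_pi/2 f = -4/3 - 2cos x - 5sin x
(D + E_pi/2) f = -4/3 - 4cos x - 10sin x
E_pi (D + E_pi/2) f = -4/3 + 4cos x + 10sin x
E_alpha E_pi (D + E_pi/2) f = -4/3 + (182/17)cos x + (20/17)sin x
E_3pi/2 (E_alpha ∘ E_pi) (D + E_pi/2) f = -4/3 - (20/17)cos x + (182/17)sin x
D E_3pi/2 (E_alpha ∘ E_pi) (D + E_pi/2) f = (182/17)cos x + (20/17)sin x
E_alpha D E_3pi/2 (E_alpha ∘ E_pi) (D + E_pi/2) f = (1756/289)cos x - (2570/289)sin x
(2(E_alpha ∘ D ∘ E_3pi/2 ∘ E_alpha ∘ E_pi ∘ (D + E_pi/2))) f = (3512/289)cos x - (5140/289)sin x


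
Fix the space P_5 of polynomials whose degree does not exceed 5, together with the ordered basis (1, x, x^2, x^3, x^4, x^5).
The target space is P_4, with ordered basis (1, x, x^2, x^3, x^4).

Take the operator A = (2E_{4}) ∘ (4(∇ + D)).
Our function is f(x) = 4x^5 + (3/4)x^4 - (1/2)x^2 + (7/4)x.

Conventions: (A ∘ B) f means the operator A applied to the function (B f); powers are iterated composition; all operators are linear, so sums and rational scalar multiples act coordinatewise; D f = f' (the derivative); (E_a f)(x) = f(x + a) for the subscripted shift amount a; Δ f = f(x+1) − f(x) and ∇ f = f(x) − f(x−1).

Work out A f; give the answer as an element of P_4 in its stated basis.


the image equals g(x) = 320x^4 + 4848x^3 + 27740x^2 + 70984x + 68506

∇ f = 20x^4 - 37x^3 + (71/2)x^2 - 18x + 11/2
D f = 20x^4 + 3x^3 - x + 7/4
(∇ + D) f = 40x^4 - 34x^3 + (71/2)x^2 - 19x + 29/4
(4(∇ + D)) f = 160x^4 - 136x^3 + 142x^2 - 76x + 29
E_{4} (4(∇ + D)) f = 160x^4 + 2424x^3 + 13870x^2 + 35492x + 34253
(2E_{4}) (4(∇ + D)) f = 320x^4 + 4848x^3 + 27740x^2 + 70984x + 68506


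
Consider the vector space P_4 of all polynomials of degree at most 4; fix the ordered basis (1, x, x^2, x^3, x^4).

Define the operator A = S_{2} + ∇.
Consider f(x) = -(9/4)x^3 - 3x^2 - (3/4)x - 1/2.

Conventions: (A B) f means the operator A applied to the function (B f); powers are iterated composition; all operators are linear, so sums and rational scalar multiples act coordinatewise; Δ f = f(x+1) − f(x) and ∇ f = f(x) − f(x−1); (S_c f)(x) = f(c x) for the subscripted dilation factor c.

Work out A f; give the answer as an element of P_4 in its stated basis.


S_{2} f = -18x^3 - 12x^2 - (3/2)x - 1/2
∇ f = -(27/4)x^2 + (3/4)x
(S_{2} + ∇) f = -18x^3 - (75/4)x^2 - (3/4)x - 1/2

the image equals g(x) = -18x^3 - (75/4)x^2 - (3/4)x - 1/2


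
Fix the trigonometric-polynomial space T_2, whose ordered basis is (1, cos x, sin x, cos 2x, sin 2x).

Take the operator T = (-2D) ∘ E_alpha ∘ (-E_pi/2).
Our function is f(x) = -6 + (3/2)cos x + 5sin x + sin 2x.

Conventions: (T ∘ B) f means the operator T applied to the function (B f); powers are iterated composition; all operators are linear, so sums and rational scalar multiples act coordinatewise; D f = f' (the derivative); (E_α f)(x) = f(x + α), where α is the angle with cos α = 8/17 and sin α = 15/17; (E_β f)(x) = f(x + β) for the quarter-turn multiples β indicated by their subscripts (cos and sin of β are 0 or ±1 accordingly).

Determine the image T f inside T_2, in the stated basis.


E_pi/2 f = -6 + 5cos x - (3/2)sin x - sin 2x
(-E_pi/2) f = 6 - 5cos x + (3/2)sin x + sin 2x
E_alpha (-E_pi/2) f = 6 - (35/34)cos x + (87/17)sin x + (240/289)cos 2x - (161/289)sin 2x
D E_alpha (-E_pi/2) f = (87/17)cos x + (35/34)sin x - (322/289)cos 2x - (480/289)sin 2x
(-2D) E_alpha (-E_pi/2) f = -(174/17)cos x - (35/17)sin x + (644/289)cos 2x + (960/289)sin 2x

g(x) = -(174/17)cos x - (35/17)sin x + (644/289)cos 2x + (960/289)sin 2x


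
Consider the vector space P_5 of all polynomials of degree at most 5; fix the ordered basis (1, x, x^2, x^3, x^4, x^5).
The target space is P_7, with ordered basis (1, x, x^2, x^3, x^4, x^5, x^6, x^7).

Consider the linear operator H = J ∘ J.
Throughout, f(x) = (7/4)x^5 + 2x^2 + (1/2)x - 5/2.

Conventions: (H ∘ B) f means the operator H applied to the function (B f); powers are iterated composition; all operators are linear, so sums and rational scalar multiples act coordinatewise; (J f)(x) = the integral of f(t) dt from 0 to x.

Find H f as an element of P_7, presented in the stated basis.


the image equals g(x) = (1/24)x^7 + (1/6)x^4 + (1/12)x^3 - (5/4)x^2

J f = (7/24)x^6 + (2/3)x^3 + (1/4)x^2 - (5/2)x
J J f = (1/24)x^7 + (1/6)x^4 + (1/12)x^3 - (5/4)x^2


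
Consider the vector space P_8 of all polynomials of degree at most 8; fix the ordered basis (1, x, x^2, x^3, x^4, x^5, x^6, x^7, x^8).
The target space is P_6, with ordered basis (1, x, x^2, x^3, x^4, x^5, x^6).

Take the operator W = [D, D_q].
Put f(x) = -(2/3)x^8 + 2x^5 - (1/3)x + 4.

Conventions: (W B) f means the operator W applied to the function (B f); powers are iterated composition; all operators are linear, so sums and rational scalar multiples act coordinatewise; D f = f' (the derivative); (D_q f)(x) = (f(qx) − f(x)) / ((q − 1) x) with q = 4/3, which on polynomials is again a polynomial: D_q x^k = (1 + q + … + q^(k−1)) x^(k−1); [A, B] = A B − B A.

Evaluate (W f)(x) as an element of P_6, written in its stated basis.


D_q f = -(117950/6561)x^7 + (1562/81)x^4 - 1/3
D D_q f = -(825650/6561)x^6 + (6248/81)x^3
D f = -(16/3)x^7 + 10x^4 - 1/3
D_q D f = -(227152/2187)x^6 + (1750/27)x^3
[D, D_q] f = -(144194/6561)x^6 + (998/81)x^3

g(x) = -(144194/6561)x^6 + (998/81)x^3


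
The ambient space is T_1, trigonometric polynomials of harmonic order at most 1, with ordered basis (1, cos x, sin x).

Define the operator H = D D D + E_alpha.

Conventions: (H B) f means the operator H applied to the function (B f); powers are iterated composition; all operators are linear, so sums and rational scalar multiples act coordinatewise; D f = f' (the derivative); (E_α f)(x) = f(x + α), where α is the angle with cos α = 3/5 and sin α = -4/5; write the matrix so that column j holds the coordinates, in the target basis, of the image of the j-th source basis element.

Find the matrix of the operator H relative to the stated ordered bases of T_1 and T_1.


image of 1: 1
image of cos x: (3/5)cos x + (9/5)sin x
image of sin x: -(9/5)cos x + (3/5)sin x
each image's coordinates form column j of the matrix

the matrix is [[1, 0, 0]; [0, 3/5, -9/5]; [0, 9/5, 3/5]] (rows listed top to bottom)


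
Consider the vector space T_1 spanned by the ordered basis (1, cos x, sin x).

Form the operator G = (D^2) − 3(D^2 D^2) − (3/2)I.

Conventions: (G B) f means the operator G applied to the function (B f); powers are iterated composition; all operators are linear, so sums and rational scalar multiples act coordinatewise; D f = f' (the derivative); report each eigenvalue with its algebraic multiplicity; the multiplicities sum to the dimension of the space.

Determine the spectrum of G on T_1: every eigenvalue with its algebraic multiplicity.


λ = -11/2 (multiplicity 2), λ = -3/2 (multiplicity 1)

image of 1: -3/2
image of cos x: -(11/2)cos x
image of sin x: -(11/2)sin x
the matrix is diagonal; its diagonal is (-3/2, -11/2, -11/2)
for a triangular matrix the eigenvalues are the diagonal entries, with algebraic multiplicity their repetition count


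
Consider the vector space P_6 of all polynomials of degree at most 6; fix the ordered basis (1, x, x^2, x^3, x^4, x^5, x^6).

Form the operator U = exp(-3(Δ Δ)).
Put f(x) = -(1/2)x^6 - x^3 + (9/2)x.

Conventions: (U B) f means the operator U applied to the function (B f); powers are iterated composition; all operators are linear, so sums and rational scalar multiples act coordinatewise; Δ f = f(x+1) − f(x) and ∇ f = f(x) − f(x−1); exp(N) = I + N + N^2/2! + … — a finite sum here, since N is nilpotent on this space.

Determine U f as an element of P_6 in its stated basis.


order-1 term: 45x^4 + 180x^3 + 315x^2 + 288x + 111
order-2 term: -810x^2 - 3240x - 3510
order-3 term: 1620
the series for exp(-3(Δ Δ)) f terminates at order 3
exp(-3(Δ Δ)) f = -(1/2)x^6 + 45x^4 + 179x^3 - 495x^2 - (5895/2)x - 1779

the image equals g(x) = -(1/2)x^6 + 45x^4 + 179x^3 - 495x^2 - (5895/2)x - 1779


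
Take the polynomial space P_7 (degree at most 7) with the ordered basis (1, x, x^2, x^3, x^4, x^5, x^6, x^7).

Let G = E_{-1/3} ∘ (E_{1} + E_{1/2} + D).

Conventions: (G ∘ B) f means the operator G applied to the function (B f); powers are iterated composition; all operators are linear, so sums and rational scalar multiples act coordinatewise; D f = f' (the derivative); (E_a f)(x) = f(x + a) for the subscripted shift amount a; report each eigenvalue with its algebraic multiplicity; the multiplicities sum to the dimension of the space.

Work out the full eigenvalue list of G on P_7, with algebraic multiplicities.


λ = 2 (multiplicity 8)

image of 1: 2
image of x: 2x + 11/6
image of x^2: 2x^2 + (11/3)x - 7/36
image of x^3: 2x^3 + (11/2)x^2 - (7/12)x + 137/216
image of x^4: 2x^4 + (22/3)x^3 - (7/6)x^2 + (137/54)x + 65/1296
image of x^5: 2x^5 + (55/6)x^4 - (35/18)x^3 + (685/108)x^2 + (325/1296)x + 1505/7776
image of x^6: 2x^6 + 11x^5 - (35/12)x^4 + (685/54)x^3 + (325/432)x^2 + (1505/1296)x + 2945/46656
image of x^7: 2x^7 + (77/6)x^6 - (49/12)x^5 + (4795/216)x^4 + (2275/1296)x^3 + (10535/2592)x^2 + (20615/46656)x + 19073/279936
the matrix is upper triangular; its diagonal is (2, 2, 2, 2, 2, 2, 2, 2)
for a triangular matrix the eigenvalues are the diagonal entries, with algebraic multiplicity their repetition count


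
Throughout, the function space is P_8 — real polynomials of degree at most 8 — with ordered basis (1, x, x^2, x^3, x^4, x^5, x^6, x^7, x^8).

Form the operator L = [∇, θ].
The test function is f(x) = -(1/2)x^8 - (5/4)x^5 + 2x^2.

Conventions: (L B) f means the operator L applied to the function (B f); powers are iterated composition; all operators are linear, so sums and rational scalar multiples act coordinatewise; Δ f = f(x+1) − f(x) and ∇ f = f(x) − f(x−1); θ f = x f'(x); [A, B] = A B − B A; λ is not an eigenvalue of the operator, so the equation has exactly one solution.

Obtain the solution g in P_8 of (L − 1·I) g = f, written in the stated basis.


write g with unknown coordinates in the stated basis and equate coefficients in (L − 1·I) g = f
solving from the highest basis element down gives g = (1/2)x^8 + 4x^7 - (331/4)x^5 - (535/4)x^4 + 700x^3 + (3113/2)x^2 - 1177x - 8179/4
check: L g = 4x^7 - 84x^5 - (535/4)x^4 + 700x^3 + (3117/2)x^2 - 1177x - 8179/4
so L g − 1·g = -(1/2)x^8 - (5/4)x^5 + 2x^2 = f ✓

the result is g(x) = (1/2)x^8 + 4x^7 - (331/4)x^5 - (535/4)x^4 + 700x^3 + (3113/2)x^2 - 1177x - 8179/4


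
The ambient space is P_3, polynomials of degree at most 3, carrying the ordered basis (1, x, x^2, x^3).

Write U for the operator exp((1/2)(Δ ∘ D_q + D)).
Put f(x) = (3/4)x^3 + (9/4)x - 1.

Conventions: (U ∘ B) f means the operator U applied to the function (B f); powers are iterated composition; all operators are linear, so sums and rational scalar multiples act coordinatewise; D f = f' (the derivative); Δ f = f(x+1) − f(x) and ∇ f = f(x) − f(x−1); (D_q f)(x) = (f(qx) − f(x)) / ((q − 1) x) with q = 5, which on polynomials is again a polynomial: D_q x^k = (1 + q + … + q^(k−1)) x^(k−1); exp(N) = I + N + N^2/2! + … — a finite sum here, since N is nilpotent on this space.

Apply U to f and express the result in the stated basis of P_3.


the result is g(x) = (3/4)x^3 + (9/8)x^2 + (417/16)x + 619/32

order-1 term: (9/8)x^2 + (93/4)x + 51/4
order-2 term: (9/16)x + 15/2
order-3 term: 3/32
the series for exp((1/2)(Δ ∘ D_q + D)) f terminates at order 3
exp((1/2)(Δ ∘ D_q + D)) f = (3/4)x^3 + (9/8)x^2 + (417/16)x + 619/32


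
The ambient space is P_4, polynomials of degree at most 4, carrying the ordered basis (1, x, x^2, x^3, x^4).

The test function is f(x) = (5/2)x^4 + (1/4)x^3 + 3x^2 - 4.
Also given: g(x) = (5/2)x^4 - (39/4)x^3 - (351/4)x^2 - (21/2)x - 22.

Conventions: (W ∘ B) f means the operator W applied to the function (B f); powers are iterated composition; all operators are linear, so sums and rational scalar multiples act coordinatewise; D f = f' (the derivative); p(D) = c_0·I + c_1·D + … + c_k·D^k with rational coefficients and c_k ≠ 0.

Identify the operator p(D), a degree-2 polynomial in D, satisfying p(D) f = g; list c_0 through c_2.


p(D) = I − D − 3·D^2, i.e. c_0 = 1, c_1 = -1, c_2 = -3

D^0 f = (5/2)x^4 + (1/4)x^3 + 3x^2 - 4
D^1 f = 10x^3 + (3/4)x^2 + 6x
D^2 f = 30x^2 + (3/2)x + 6
matching coefficients of g against c_0 f + c_1 Df + … from the top degree down determines the c_i
solution: c_0 = 1, c_1 = -1, c_2 = -3


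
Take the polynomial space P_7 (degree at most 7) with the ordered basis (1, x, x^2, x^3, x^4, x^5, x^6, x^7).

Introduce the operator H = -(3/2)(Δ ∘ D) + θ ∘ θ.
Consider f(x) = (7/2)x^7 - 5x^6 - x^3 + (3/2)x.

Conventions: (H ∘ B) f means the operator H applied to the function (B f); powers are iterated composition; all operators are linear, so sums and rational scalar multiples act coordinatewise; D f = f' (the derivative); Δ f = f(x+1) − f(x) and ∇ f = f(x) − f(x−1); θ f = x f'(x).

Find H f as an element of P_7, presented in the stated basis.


D f = (49/2)x^6 - 30x^5 - 3x^2 + 3/2
Δ D f = 147x^5 + (435/2)x^4 + 190x^3 + (135/2)x^2 - 9x - 17/2
(-(3/2)(Δ ∘ D)) f = -(441/2)x^5 - (1305/4)x^4 - 285x^3 - (405/4)x^2 + (27/2)x + 51/4
θ f = (49/2)x^7 - 30x^6 - 3x^3 + (3/2)x
θ θ f = (343/2)x^7 - 180x^6 - 9x^3 + (3/2)x
(-(3/2)(Δ ∘ D) + θ ∘ θ) f = (343/2)x^7 - 180x^6 - (441/2)x^5 - (1305/4)x^4 - 294x^3 - (405/4)x^2 + 15x + 51/4

the image equals g(x) = (343/2)x^7 - 180x^6 - (441/2)x^5 - (1305/4)x^4 - 294x^3 - (405/4)x^2 + 15x + 51/4


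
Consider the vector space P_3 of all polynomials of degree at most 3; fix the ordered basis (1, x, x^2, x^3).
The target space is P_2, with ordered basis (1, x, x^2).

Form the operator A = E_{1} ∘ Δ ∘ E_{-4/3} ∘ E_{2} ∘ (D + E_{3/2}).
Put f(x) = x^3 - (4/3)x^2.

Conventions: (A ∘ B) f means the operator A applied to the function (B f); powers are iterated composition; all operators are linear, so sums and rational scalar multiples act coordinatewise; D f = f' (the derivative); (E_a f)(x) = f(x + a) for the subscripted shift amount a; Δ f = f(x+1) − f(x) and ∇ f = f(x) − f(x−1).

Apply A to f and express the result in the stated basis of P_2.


g(x) = 3x^2 + (76/3)x + 1481/36

D f = 3x^2 - (8/3)x
E_{3/2} f = x^3 + (19/6)x^2 + (11/4)x + 3/8
(D + E_{3/2}) f = x^3 + (37/6)x^2 + (1/12)x + 3/8
E_{2} (D + E_{3/2}) f = x^3 + (73/6)x^2 + (147/4)x + 797/24
E_{-4/3} E_{2} (D + E_{3/2}) f = x^3 + (49/6)x^2 + (347/36)x + 749/216
Δ (E_{-4/3} ∘ E_{2}) (D + E_{3/2}) f = 3x^2 + (58/3)x + 677/36
E_{1} Δ (E_{-4/3} ∘ E_{2}) (D + E_{3/2}) f = 3x^2 + (76/3)x + 1481/36


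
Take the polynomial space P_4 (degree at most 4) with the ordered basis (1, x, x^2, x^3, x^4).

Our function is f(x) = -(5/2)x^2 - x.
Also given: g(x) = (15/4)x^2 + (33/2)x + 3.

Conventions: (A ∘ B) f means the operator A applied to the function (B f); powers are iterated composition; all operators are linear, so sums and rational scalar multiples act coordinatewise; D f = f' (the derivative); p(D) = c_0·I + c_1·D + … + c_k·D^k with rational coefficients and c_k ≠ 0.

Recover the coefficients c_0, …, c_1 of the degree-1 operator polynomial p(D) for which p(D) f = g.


D^0 f = -(5/2)x^2 - x
D^1 f = -5x - 1
matching coefficients of g against c_0 f + c_1 Df + … from the top degree down determines the c_i
solution: c_0 = -3/2, c_1 = -3

p(D) = -(3/2)·I − 3·D, i.e. c_0 = -3/2, c_1 = -3


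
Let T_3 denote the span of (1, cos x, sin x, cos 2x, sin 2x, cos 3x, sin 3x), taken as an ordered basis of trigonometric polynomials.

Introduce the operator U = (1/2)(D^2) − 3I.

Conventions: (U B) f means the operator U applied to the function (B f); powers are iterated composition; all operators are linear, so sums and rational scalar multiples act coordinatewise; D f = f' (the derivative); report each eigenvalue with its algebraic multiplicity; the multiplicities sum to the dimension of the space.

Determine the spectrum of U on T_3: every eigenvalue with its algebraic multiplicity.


image of 1: -3
image of cos x: -(7/2)cos x
image of sin x: -(7/2)sin x
image of cos 2x: -5cos 2x
image of sin 2x: -5sin 2x
image of cos 3x: -(15/2)cos 3x
image of sin 3x: -(15/2)sin 3x
the matrix is diagonal; its diagonal is (-3, -7/2, -7/2, -5, -5, -15/2, -15/2)
for a triangular matrix the eigenvalues are the diagonal entries, with algebraic multiplicity their repetition count

λ = -15/2 (multiplicity 2), λ = -5 (multiplicity 2), λ = -7/2 (multiplicity 2), λ = -3 (multiplicity 1)


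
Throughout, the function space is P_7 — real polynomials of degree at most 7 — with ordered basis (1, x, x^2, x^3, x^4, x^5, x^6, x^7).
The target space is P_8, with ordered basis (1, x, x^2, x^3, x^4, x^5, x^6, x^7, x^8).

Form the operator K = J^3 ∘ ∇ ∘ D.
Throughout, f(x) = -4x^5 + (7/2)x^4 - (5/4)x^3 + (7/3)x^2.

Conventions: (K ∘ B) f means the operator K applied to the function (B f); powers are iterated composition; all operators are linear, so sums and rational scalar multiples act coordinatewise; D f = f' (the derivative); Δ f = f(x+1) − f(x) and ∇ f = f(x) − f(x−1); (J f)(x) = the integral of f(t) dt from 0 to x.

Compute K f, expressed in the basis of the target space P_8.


the image equals g(x) = -(2/3)x^6 + (27/10)x^5 - (259/48)x^4 + (509/72)x^3

D f = -20x^4 + 14x^3 - (15/4)x^2 + (14/3)x
∇ D f = -80x^3 + 162x^2 - (259/2)x + 509/12
J (∇ ∘ D) f = -20x^4 + 54x^3 - (259/4)x^2 + (509/12)x
J J (∇ ∘ D) f = -4x^5 + (27/2)x^4 - (259/12)x^3 + (509/24)x^2
J J J (∇ ∘ D) f = -(2/3)x^6 + (27/10)x^5 - (259/48)x^4 + (509/72)x^3


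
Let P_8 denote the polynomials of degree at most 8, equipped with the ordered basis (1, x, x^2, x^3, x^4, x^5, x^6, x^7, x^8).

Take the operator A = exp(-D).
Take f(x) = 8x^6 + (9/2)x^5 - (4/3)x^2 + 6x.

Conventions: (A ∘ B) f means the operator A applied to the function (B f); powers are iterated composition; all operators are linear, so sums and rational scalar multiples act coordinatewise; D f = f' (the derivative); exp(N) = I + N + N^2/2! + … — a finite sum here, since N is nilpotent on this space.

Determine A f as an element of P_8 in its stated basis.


order-1 term: -48x^5 - (45/2)x^4 + (8/3)x - 6
order-2 term: 120x^4 + 45x^3 - 4/3
order-3 term: -160x^3 - 45x^2
order-4 term: 120x^2 + (45/2)x
order-5 term: -48x - 9/2
order-6 term: 8
the series for exp(-D) f terminates at order 6
exp(-D) f = 8x^6 - (87/2)x^5 + (195/2)x^4 - 115x^3 + (221/3)x^2 - (101/6)x - 23/6

the result is g(x) = 8x^6 - (87/2)x^5 + (195/2)x^4 - 115x^3 + (221/3)x^2 - (101/6)x - 23/6


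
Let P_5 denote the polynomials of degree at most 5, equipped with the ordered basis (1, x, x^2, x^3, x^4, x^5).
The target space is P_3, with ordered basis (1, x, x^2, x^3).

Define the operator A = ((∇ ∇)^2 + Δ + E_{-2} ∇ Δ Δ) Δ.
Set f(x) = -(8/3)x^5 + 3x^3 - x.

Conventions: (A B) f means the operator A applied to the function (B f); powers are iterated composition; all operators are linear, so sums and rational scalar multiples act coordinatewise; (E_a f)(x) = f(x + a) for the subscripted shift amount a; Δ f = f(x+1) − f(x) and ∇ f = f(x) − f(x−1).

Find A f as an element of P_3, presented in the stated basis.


g(x) = -(160/3)x^3 - 160x^2 - (1466/3)x - 62

Δ f = -(40/3)x^4 - (80/3)x^3 - (53/3)x^2 - (13/3)x - 2/3
∇ Δ f = -(160/3)x^3 - (26/3)x
∇ ∇ Δ f = -160x^2 + 160x - 62
∇ (∇ ∇) Δ f = -320x + 320
∇ ∇ (∇ ∇) Δ f = -320
Δ Δ f = -(160/3)x^3 - 160x^2 - (506/3)x - 62
Δ Δ f = -(160/3)x^3 - 160x^2 - (506/3)x - 62
Δ Δ Δ f = -160x^2 - 480x - 382
∇ Δ Δ Δ f = -320x - 320
E_{-2} (∇ Δ Δ) Δ f = -320x + 320
((∇ ∇)^2 + Δ + E_{-2} ∇ Δ Δ) Δ f = -(160/3)x^3 - 160x^2 - (1466/3)x - 62


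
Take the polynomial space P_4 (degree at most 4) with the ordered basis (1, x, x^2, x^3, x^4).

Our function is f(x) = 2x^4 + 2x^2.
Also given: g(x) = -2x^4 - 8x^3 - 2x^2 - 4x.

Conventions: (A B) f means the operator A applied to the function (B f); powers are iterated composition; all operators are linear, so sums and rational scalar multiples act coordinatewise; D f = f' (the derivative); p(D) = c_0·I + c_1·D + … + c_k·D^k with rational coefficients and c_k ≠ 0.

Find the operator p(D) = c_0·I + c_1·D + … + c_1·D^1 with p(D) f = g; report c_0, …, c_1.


D^0 f = 2x^4 + 2x^2
D^1 f = 8x^3 + 4x
matching coefficients of g against c_0 f + c_1 Df + … from the top degree down determines the c_i
solution: c_0 = -1, c_1 = -1

p(D) = -I − D, i.e. c_0 = -1, c_1 = -1


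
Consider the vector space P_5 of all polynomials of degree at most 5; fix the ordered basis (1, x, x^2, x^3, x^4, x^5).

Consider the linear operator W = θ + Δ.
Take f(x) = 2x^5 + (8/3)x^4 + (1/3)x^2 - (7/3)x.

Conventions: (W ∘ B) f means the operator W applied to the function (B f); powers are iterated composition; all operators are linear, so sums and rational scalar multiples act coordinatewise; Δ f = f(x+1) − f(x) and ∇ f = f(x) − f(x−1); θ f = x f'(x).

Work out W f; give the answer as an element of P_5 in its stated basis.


θ f = 10x^5 + (32/3)x^4 + (2/3)x^2 - (7/3)x
Δ f = 10x^4 + (92/3)x^3 + 36x^2 + (64/3)x + 8/3
(θ + Δ) f = 10x^5 + (62/3)x^4 + (92/3)x^3 + (110/3)x^2 + 19x + 8/3

the result is g(x) = 10x^5 + (62/3)x^4 + (92/3)x^3 + (110/3)x^2 + 19x + 8/3


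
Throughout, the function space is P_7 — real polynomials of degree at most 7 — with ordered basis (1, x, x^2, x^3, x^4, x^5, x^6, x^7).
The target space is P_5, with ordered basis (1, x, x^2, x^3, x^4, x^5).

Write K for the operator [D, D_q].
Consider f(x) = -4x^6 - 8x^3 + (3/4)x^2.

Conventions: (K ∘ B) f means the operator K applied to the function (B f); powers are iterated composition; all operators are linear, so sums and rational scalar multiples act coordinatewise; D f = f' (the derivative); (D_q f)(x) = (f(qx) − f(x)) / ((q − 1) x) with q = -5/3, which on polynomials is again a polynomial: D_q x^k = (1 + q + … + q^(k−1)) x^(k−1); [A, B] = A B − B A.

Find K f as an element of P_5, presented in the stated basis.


g(x) = (67552/243)x^4 - (448/9)x - 2

D_q f = (7448/243)x^5 - (152/9)x^2 - (1/2)x
D D_q f = (37240/243)x^4 - (304/9)x - 1/2
D f = -24x^5 - 24x^2 + (3/2)x
D_q D f = -(3368/27)x^4 + 16x + 3/2
[D, D_q] f = (67552/243)x^4 - (448/9)x - 2


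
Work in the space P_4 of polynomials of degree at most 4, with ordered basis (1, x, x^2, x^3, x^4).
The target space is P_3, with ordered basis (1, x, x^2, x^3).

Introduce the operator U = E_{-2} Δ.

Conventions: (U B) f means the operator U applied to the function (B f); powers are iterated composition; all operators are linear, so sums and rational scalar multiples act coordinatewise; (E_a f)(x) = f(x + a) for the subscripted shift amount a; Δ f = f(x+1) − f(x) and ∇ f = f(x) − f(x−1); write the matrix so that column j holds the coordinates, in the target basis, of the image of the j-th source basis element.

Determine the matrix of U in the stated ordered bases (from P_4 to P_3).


the matrix is [[0, 1, -3, 7, -15]; [0, 0, 2, -9, 28]; [0, 0, 0, 3, -18]; [0, 0, 0, 0, 4]] (rows listed top to bottom)

image of 1: 0
image of x: 1
image of x^2: 2x - 3
image of x^3: 3x^2 - 9x + 7
image of x^4: 4x^3 - 18x^2 + 28x - 15
each image's coordinates form column j of the matrix


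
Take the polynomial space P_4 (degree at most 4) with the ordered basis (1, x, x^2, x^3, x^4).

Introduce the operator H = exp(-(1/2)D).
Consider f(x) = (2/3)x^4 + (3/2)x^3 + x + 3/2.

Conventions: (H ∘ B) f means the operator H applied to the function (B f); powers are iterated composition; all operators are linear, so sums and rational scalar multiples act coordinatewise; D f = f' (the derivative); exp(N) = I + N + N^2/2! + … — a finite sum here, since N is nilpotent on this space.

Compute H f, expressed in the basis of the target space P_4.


order-1 term: -(4/3)x^3 - (9/4)x^2 - 1/2
order-2 term: x^2 + (9/8)x
order-3 term: -(1/3)x - 3/16
order-4 term: 1/24
the series for exp(-(1/2)D) f terminates at order 4
exp(-(1/2)D) f = (2/3)x^4 + (1/6)x^3 - (5/4)x^2 + (43/24)x + 41/48

the result is g(x) = (2/3)x^4 + (1/6)x^3 - (5/4)x^2 + (43/24)x + 41/48


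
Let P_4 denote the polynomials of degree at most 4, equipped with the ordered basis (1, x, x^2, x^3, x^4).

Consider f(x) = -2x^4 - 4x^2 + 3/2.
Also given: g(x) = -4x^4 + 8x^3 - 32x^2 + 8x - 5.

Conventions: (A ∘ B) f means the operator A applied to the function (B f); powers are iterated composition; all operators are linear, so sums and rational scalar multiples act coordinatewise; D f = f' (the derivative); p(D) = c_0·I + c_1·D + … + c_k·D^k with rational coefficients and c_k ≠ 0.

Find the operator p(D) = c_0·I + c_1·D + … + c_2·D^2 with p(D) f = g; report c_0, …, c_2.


D^0 f = -2x^4 - 4x^2 + 3/2
D^1 f = -8x^3 - 8x
D^2 f = -24x^2 - 8
matching coefficients of g against c_0 f + c_1 Df + … from the top degree down determines the c_i
solution: c_0 = 2, c_1 = -1, c_2 = 1

p(D) = 2·I − D + D^2, i.e. c_0 = 2, c_1 = -1, c_2 = 1


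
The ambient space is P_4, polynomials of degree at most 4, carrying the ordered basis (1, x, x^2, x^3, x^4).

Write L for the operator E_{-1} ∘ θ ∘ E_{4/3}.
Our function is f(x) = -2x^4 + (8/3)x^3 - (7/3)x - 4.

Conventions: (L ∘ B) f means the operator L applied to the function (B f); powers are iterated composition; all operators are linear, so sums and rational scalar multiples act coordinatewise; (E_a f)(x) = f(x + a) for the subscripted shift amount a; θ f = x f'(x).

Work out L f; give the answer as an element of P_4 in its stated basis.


the result is g(x) = -8x^4 + 8x^3 + (8/3)x^2 - (119/27)x + 47/27

E_{4/3} f = -2x^4 - 8x^3 - (32/3)x^2 - (191/27)x - 64/9
θ E_{4/3} f = -8x^4 - 24x^3 - (64/3)x^2 - (191/27)x
E_{-1} θ E_{4/3} f = -8x^4 + 8x^3 + (8/3)x^2 - (119/27)x + 47/27


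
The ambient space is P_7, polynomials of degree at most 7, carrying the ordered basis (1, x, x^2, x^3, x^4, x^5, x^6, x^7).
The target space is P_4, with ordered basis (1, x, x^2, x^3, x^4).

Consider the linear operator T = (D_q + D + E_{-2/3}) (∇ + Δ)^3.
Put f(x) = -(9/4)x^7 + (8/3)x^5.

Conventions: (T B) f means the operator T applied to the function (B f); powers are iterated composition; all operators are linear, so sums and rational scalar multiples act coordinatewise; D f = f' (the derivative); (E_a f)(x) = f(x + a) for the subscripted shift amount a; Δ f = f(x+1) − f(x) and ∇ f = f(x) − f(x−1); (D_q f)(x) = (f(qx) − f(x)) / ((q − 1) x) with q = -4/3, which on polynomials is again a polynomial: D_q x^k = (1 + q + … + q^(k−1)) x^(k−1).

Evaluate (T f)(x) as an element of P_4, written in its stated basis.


the result is g(x) = -3780x^4 - 1540x^3 - 31480x^2 - (7960/3)x - 169252/9

∇ f = -(63/4)x^6 + (189/4)x^5 - (785/12)x^4 + (625/12)x^3 - (247/12)x^2 + (29/12)x + 5/12
Δ f = -(63/4)x^6 - (189/4)x^5 - (785/12)x^4 - (625/12)x^3 - (247/12)x^2 - (29/12)x + 5/12
(∇ + Δ) f = -(63/2)x^6 - (785/6)x^4 - (247/6)x^2 + 5/6
∇ (∇ + Δ) f = -189x^5 + (945/2)x^4 - (3460/3)x^3 + (2515/2)x^2 - (2384/3)x + 407/2
Δ (∇ + Δ) f = -189x^5 - (945/2)x^4 - (3460/3)x^3 - (2515/2)x^2 - (2384/3)x - 407/2
(∇ + Δ) (∇ + Δ) f = -378x^5 - (6920/3)x^3 - (4768/3)x
∇ (∇ + Δ) (∇ + Δ) f = -1890x^4 + 3780x^3 - 10700x^2 + 8810x - 4274
Δ (∇ + Δ) (∇ + Δ) f = -1890x^4 - 3780x^3 - 10700x^2 - 8810x - 4274
(∇ + Δ) (∇ + Δ) (∇ + Δ) f = -3780x^4 - 21400x^2 - 8548
D_q (∇ + Δ)^3 f = 3500x^3 + (21400/3)x
D (∇ + Δ)^3 f = -15120x^3 - 42800x
E_{-2/3} (∇ + Δ)^3 f = -3780x^4 + 10080x^3 - 31480x^2 + (99040/3)x - 169252/9
(D_q + D + E_{-2/3}) (∇ + Δ)^3 f = -3780x^4 - 1540x^3 - 31480x^2 - (7960/3)x - 169252/9


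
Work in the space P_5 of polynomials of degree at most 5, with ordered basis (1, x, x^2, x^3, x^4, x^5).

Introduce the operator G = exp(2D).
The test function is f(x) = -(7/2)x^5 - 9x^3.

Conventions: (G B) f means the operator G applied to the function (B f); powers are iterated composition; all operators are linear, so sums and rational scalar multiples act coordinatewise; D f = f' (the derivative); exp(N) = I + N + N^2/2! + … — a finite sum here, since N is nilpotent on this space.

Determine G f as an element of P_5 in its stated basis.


order-1 term: -35x^4 - 54x^2
order-2 term: -140x^3 - 108x
order-3 term: -280x^2 - 72
order-4 term: -280x
order-5 term: -112
the series for exp(2D) f terminates at order 5
exp(2D) f = -(7/2)x^5 - 35x^4 - 149x^3 - 334x^2 - 388x - 184

g(x) = -(7/2)x^5 - 35x^4 - 149x^3 - 334x^2 - 388x - 184


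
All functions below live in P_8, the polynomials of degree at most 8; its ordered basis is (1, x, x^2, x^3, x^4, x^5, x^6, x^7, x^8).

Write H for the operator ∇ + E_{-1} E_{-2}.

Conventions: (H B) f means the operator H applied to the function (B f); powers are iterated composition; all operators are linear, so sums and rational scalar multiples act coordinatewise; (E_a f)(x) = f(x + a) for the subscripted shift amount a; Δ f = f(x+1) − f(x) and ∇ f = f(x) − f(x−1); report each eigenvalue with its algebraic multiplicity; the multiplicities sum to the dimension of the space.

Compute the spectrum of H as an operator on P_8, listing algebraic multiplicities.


λ = 1 (multiplicity 9)

image of 1: 1
image of x: x - 2
image of x^2: x^2 - 4x + 8
image of x^3: x^3 - 6x^2 + 24x - 26
image of x^4: x^4 - 8x^3 + 48x^2 - 104x + 80
image of x^5: x^5 - 10x^4 + 80x^3 - 260x^2 + 400x - 242
image of x^6: x^6 - 12x^5 + 120x^4 - 520x^3 + 1200x^2 - 1452x + 728
image of x^7: x^7 - 14x^6 + 168x^5 - 910x^4 + 2800x^3 - 5082x^2 + 5096x - 2186
image of x^8: x^8 - 16x^7 + 224x^6 - 1456x^5 + 5600x^4 - 13552x^3 + 20384x^2 - 17488x + 6560
the matrix is upper triangular; its diagonal is (1, 1, 1, 1, 1, 1, 1, 1, 1)
for a triangular matrix the eigenvalues are the diagonal entries, with algebraic multiplicity their repetition count


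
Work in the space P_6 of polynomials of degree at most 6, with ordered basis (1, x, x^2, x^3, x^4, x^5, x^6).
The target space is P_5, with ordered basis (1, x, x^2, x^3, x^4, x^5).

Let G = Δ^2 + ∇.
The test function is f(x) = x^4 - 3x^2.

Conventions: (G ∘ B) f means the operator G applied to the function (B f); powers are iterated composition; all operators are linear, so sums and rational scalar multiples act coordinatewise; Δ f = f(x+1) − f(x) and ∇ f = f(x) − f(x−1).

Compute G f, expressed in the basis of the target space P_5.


Δ f = 4x^3 + 6x^2 - 2x - 2
Δ Δ f = 12x^2 + 24x + 8
∇ f = 4x^3 - 6x^2 - 2x + 2
(Δ^2 + ∇) f = 4x^3 + 6x^2 + 22x + 10

the image equals g(x) = 4x^3 + 6x^2 + 22x + 10


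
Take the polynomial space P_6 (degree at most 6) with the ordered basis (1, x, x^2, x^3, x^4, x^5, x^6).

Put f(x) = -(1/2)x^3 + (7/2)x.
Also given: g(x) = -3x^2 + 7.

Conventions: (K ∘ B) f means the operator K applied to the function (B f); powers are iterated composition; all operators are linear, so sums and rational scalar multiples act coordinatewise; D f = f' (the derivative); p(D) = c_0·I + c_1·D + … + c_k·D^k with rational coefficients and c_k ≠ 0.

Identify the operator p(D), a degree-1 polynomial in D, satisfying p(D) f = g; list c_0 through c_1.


D^0 f = -(1/2)x^3 + (7/2)x
D^1 f = -(3/2)x^2 + 7/2
matching coefficients of g against c_0 f + c_1 Df + … from the top degree down determines the c_i
solution: c_0 = 0, c_1 = 2

p(D) = 2·D, i.e. c_0 = 0, c_1 = 2
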